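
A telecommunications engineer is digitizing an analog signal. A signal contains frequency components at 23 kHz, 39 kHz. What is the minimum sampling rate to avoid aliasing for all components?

The highest frequency component is f_max = 39 kHz.
Nyquist rate = 2 * f_max = 2 * 39 kHz = 78 kHz.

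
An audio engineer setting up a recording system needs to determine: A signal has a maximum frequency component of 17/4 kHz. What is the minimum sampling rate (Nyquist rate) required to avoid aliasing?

By the Nyquist-Shannon sampling theorem,
the minimum sampling rate (Nyquist rate) must be at least 2 * f_max.
Nyquist rate = 2 * 17/4 kHz = 17/2 kHz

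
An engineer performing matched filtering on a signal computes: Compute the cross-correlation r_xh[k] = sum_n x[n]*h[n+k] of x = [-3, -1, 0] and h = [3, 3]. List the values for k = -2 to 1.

Both sequences indexed from 0 and zero outside their support.
Lags with overlap: k = -2 to 1.
  r_xh[-2] = x[2]*h[0] = 0
  r_xh[-1] = x[1]*h[0] + x[2]*h[1] = -3
  r_xh[0] = x[0]*h[0] + x[1]*h[1] = -12
  r_xh[1] = x[0]*h[1] = -9
r_xh = [0, -3, -12, -9] (for k = -2, ..., 1)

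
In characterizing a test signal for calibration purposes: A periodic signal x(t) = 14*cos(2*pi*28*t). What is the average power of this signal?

Average power of A*cos(wt) is A^2/2.
P = 14^2 / 2 = 196/2 = 98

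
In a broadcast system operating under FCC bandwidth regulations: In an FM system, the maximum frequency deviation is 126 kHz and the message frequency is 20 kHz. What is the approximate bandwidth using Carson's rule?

Carson's rule: BW = 2*(delta_f + f_m)
= 2*(126 + 20) kHz = 292 kHz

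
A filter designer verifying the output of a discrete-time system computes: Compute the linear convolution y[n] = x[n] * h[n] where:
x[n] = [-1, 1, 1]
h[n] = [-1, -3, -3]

y[n] = sum_k x[k]*h[n-k]. Output length = len(x) + len(h) - 1 = 3 + 3 - 1 = 5.
y[0] = -1*-1 = 1
y[1] = 1*-1 + -1*-3 = 2
y[2] = 1*-1 + 1*-3 + -1*-3 = -1
y[3] = 1*-3 + 1*-3 = -6
y[4] = 1*-3 = -3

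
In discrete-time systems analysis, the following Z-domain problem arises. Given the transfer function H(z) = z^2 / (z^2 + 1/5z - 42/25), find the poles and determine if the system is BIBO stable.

Poles are roots of the denominator: z^2 + 1/5z - 42/25 = 0.
Quadratic formula: z = [-(1/5) +/- sqrt((1/5)^2 - 4*(-42/25))] / 2
Discriminant = 1/25 + 168/25 = 169/25; sqrt = 13/5.
z = (-1/5 +/- 13/5) / 2 => z = 6/5 or z = -7/5.
|p1| = 6/5, |p2| = 7/5.
For BIBO stability, all poles must lie inside the unit circle (|p| < 1).
System is UNSTABLE since at least one |p| >= 1.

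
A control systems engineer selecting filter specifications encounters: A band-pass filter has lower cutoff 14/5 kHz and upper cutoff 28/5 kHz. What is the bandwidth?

Bandwidth = f_high - f_low
= 28/5 kHz - 14/5 kHz = 14/5 kHz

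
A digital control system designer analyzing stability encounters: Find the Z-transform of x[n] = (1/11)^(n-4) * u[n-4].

Time-shifting property: if X(z) = Z{x[n]}, then Z{x[n-d]} = z^(-d) * X(z)
X(z) = z/(z - 1/11) for x[n] = (1/11)^n * u[n]
Z{x[n-4]} = z^(-4) * z/(z - 1/11) = z^(-3)/(z - 1/11)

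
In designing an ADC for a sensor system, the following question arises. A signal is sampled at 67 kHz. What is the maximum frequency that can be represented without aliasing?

The maximum frequency that can be represented without aliasing
is the Nyquist frequency: f_max = f_s / 2 = 67 kHz / 2 = 67/2 kHz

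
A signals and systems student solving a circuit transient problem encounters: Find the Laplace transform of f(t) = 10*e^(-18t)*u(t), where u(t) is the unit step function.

Standard Laplace transform pair:
e^(-at)*u(t) <-> 1/(s+a)
With a = 18: L{10*e^(-18t)*u(t)} = 10/(s+18), ROC: Re(s) > -18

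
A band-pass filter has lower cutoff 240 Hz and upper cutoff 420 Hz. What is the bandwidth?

Bandwidth = f_high - f_low
= 420 Hz - 240 Hz = 180 Hz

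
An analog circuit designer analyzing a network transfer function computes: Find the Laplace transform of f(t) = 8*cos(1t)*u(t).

Standard pair: cos(wt)*u(t) <-> s/(s^2+w^2)
With w = 1: L{8*cos(1t)*u(t)} = 8s/(s^2+1)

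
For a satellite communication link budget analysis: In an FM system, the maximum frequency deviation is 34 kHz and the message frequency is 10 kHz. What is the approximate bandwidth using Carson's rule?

Carson's rule: BW = 2*(delta_f + f_m)
= 2*(34 + 10) kHz = 88 kHz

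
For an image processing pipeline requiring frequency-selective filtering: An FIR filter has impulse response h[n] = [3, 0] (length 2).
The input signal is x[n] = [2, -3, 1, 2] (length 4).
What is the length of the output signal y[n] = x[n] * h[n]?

For linear convolution, the output length is:
len(y) = len(x) + len(h) - 1 = 4 + 2 - 1 = 5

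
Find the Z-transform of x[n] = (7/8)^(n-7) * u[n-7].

Time-shifting property: if X(z) = Z{x[n]}, then Z{x[n-d]} = z^(-d) * X(z)
X(z) = z/(z - 7/8) for x[n] = (7/8)^n * u[n]
Z{x[n-7]} = z^(-7) * z/(z - 7/8) = z^(-6)/(z - 7/8)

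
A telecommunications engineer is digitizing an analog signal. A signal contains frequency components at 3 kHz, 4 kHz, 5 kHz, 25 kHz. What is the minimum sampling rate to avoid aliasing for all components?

The highest frequency component is f_max = 25 kHz.
Nyquist rate = 2 * f_max = 2 * 25 kHz = 50 kHz.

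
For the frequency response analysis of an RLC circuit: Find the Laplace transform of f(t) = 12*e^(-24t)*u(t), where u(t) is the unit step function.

Standard Laplace transform pair:
e^(-at)*u(t) <-> 1/(s+a)
With a = 24: L{12*e^(-24t)*u(t)} = 12/(s+24), ROC: Re(s) > -24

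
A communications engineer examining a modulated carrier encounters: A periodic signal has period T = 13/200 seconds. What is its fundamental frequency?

The fundamental frequency is the reciprocal of the period.
f = 1/T = 1/(13/200) = 200/13 Hz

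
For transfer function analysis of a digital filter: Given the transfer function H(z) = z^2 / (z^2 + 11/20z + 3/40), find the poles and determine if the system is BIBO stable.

Poles are roots of the denominator: z^2 + 11/20z + 3/40 = 0.
Quadratic formula: z = [-(11/20) +/- sqrt((11/20)^2 - 4*(3/40))] / 2
Discriminant = 121/400 - 3/10 = 1/400; sqrt = 1/20.
z = (-11/20 +/- 1/20) / 2 => z = -1/4 or z = -3/10.
|p1| = 3/10, |p2| = 1/4.
For BIBO stability, all poles must lie inside the unit circle (|p| < 1).
System is STABLE since both |p| < 1.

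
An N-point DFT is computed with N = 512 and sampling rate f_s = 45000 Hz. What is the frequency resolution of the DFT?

DFT frequency resolution = f_s / N
= 45000 / 512 = 5625/64 Hz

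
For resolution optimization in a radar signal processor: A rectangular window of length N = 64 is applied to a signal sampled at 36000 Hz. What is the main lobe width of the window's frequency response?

For a rectangular window of length N,
the main lobe width in frequency is 2*f_s/N.
= 2*36000/64 = 1125 Hz
This determines the minimum frequency separation for resolving two sinusoids.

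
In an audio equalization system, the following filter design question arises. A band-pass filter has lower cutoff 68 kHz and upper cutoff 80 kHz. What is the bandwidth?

Bandwidth = f_high - f_low
= 80 kHz - 68 kHz = 12 kHz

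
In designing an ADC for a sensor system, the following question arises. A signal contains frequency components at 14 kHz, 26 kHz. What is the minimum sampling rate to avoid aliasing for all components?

The highest frequency component is f_max = 26 kHz.
Nyquist rate = 2 * f_max = 2 * 26 kHz = 52 kHz.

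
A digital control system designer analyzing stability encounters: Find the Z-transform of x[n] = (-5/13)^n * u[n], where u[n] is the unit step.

The Z-transform of a^n * u[n] is z/(z-a) for |z| > |a|.
Here a = -5/13, so X(z) = z/(z - (-5/13)) = 13z/(13z + 5)
ROC: |z| > 5/13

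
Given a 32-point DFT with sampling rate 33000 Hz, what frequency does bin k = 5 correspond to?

The frequency of DFT bin k is: f_k = k * f_s / N
f_5 = 5 * 33000 / 32 = 20625/4 Hz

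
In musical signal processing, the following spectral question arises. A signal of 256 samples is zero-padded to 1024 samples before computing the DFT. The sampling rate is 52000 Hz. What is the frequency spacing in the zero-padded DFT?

Original DFT: N = 256, resolution = f_s/N = 52000/256 = 1625/8 Hz
Zero-padded DFT: N = 1024, resolution = f_s/N = 52000/1024 = 1625/32 Hz
Zero-padding interpolates the spectrum (finer frequency grid)
but does NOT improve the true spectral resolution (ability to resolve close frequencies).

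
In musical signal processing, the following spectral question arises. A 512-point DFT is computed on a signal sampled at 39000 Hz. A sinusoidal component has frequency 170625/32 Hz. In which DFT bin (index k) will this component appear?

DFT frequency resolution = f_s/N = 39000/512 = 4875/64 Hz
Bin index k = f_signal / resolution = 170625/32 / 4875/64 = 70
The signal frequency 170625/32 Hz falls in DFT bin k = 70.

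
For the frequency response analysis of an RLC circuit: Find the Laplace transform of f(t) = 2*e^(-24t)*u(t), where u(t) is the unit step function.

Standard Laplace transform pair:
e^(-at)*u(t) <-> 1/(s+a)
With a = 24: L{2*e^(-24t)*u(t)} = 2/(s+24), ROC: Re(s) > -24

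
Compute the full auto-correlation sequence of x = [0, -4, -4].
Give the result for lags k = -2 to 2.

r_xx[k] = sum_m x[m]*x[m+k], indexed from 0, for k = -2 to 2:
  r_xx[-2] = x[2]*x[0] = 0
  r_xx[-1] = x[1]*x[0] + x[2]*x[1] = 16
  r_xx[0] = x[0]*x[0] + x[1]*x[1] + x[2]*x[2] = 32
  r_xx[1] = x[0]*x[1] + x[1]*x[2] = 16
  r_xx[2] = x[0]*x[2] = 0
r_xx = [0, 16, 32, 16, 0]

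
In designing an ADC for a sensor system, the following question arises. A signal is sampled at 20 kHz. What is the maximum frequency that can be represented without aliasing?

The maximum frequency that can be represented without aliasing
is the Nyquist frequency: f_max = f_s / 2 = 20 kHz / 2 = 10 kHz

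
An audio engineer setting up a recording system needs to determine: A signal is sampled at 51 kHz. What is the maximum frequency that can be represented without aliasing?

The maximum frequency that can be represented without aliasing
is the Nyquist frequency: f_max = f_s / 2 = 51 kHz / 2 = 51/2 kHz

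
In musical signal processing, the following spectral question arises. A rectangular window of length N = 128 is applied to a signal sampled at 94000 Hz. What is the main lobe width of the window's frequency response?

For a rectangular window of length N,
the main lobe width in frequency is 2*f_s/N.
= 2*94000/128 = 5875/4 Hz
This determines the minimum frequency separation for resolving two sinusoids.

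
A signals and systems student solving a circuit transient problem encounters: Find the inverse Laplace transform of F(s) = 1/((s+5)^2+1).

Standard pair: w/((s+a)^2+w^2) <-> e^(-at)*sin(wt)*u(t)
With a=5, w=1: f(t) = e^(-5t)*sin(t)*u(t)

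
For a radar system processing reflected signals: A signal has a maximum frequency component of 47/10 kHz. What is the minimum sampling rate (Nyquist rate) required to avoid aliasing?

By the Nyquist-Shannon sampling theorem,
the minimum sampling rate (Nyquist rate) must be at least 2 * f_max.
Nyquist rate = 2 * 47/10 kHz = 47/5 kHz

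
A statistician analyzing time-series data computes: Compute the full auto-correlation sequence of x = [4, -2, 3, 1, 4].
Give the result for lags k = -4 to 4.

r_xx[k] = sum_m x[m]*x[m+k], indexed from 0, for k = -4 to 4:
  r_xx[-4] = x[4]*x[0] = 16
  r_xx[-3] = x[3]*x[0] + x[4]*x[1] = -4
  r_xx[-2] = x[2]*x[0] + x[3]*x[1] + x[4]*x[2] = 22
  r_xx[-1] = x[1]*x[0] + x[2]*x[1] + x[3]*x[2] + x[4]*x[3] = -7
  r_xx[0] = x[0]*x[0] + x[1]*x[1] + x[2]*x[2] + x[3]*x[3] + x[4]*x[4] = 46
  r_xx[1] = x[0]*x[1] + x[1]*x[2] + x[2]*x[3] + x[3]*x[4] = -7
  r_xx[2] = x[0]*x[2] + x[1]*x[3] + x[2]*x[4] = 22
  r_xx[3] = x[0]*x[3] + x[1]*x[4] = -4
  r_xx[4] = x[0]*x[4] = 16
r_xx = [16, -4, 22, -7, 46, -7, 22, -4, 16]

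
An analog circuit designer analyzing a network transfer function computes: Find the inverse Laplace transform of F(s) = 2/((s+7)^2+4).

Standard pair: w/((s+a)^2+w^2) <-> e^(-at)*sin(wt)*u(t)
With a=7, w=2: f(t) = e^(-7t)*sin(2t)*u(t)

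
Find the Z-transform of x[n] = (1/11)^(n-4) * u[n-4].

Time-shifting property: if X(z) = Z{x[n]}, then Z{x[n-d]} = z^(-d) * X(z)
X(z) = z/(z - 1/11) for x[n] = (1/11)^n * u[n]
Z{x[n-4]} = z^(-4) * z/(z - 1/11) = z^(-3)/(z - 1/11)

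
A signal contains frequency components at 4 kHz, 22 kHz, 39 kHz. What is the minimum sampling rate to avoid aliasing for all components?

The highest frequency component is f_max = 39 kHz.
Nyquist rate = 2 * f_max = 2 * 39 kHz = 78 kHz.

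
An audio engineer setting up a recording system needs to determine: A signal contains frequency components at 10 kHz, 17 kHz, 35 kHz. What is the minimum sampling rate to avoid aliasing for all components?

The highest frequency component is f_max = 35 kHz.
Nyquist rate = 2 * f_max = 2 * 35 kHz = 70 kHz.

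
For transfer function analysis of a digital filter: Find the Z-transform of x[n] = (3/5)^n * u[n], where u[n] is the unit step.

The Z-transform of a^n * u[n] is z/(z-a) for |z| > |a|.
Here a = 3/5, so X(z) = z/(z - (3/5)) = 5z/(5z - 3)
ROC: |z| > 3/5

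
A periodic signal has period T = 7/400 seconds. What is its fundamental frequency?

The fundamental frequency is the reciprocal of the period.
f = 1/T = 1/(7/400) = 400/7 Hz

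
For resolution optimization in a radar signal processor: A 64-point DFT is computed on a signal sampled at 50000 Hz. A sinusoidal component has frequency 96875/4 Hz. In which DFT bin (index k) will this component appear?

DFT frequency resolution = f_s/N = 50000/64 = 3125/4 Hz
Bin index k = f_signal / resolution = 96875/4 / 3125/4 = 31
The signal frequency 96875/4 Hz falls in DFT bin k = 31.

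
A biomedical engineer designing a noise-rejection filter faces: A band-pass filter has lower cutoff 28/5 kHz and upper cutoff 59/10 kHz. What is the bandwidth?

Bandwidth = f_high - f_low
= 59/10 kHz - 28/5 kHz = 3/10 kHz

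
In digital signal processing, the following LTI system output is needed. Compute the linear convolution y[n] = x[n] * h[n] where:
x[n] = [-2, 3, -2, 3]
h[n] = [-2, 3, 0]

y[n] = sum_k x[k]*h[n-k]. Output length = len(x) + len(h) - 1 = 4 + 3 - 1 = 6.
y[0] = -2*-2 = 4
y[1] = 3*-2 + -2*3 = -12
y[2] = -2*-2 + 3*3 + -2*0 = 13
y[3] = 3*-2 + -2*3 + 3*0 = -12
y[4] = 3*3 + -2*0 = 9
y[5] = 3*0 = 0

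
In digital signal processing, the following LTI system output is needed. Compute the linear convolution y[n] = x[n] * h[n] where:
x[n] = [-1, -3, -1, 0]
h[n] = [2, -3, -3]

y[n] = sum_k x[k]*h[n-k]. Output length = len(x) + len(h) - 1 = 4 + 3 - 1 = 6.
y[0] = -1*2 = -2
y[1] = -3*2 + -1*-3 = -3
y[2] = -1*2 + -3*-3 + -1*-3 = 10
y[3] = 0*2 + -1*-3 + -3*-3 = 12
y[4] = 0*-3 + -1*-3 = 3
y[5] = 0*-3 = 0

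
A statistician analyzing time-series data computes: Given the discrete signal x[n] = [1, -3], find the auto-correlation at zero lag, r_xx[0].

The auto-correlation at zero lag r_xx[0] equals the signal energy.
r_xx[0] = sum of x[n]^2 = 1^2 + (-3)^2
= 1 + 9 = 10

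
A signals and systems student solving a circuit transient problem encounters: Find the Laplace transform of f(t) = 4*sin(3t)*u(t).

Standard pair: sin(wt)*u(t) <-> w/(s^2+w^2)
With w = 3: L{4*sin(3t)*u(t)} = 12/(s^2+9)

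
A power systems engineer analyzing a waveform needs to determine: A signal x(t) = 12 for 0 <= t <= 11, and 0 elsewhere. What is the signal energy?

Energy = integral of |x(t)|^2 dt over the signal duration
= 12^2 * 11 = 144 * 11 = 1584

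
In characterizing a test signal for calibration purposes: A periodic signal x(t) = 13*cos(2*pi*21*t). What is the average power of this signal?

Average power of A*cos(wt) is A^2/2.
P = 13^2 / 2 = 169/2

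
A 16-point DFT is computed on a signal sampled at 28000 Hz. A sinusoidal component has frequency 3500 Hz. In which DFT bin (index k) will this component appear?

DFT frequency resolution = f_s/N = 28000/16 = 1750 Hz
Bin index k = f_signal / resolution = 3500 / 1750 = 2
The signal frequency 3500 Hz falls in DFT bin k = 2.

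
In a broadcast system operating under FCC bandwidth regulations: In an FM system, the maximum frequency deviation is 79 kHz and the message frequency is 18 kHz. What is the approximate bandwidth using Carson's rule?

Carson's rule: BW = 2*(delta_f + f_m)
= 2*(79 + 18) kHz = 194 kHz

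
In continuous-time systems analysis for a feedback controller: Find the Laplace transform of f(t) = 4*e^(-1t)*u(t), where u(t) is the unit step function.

Standard Laplace transform pair:
e^(-at)*u(t) <-> 1/(s+a)
With a = 1: L{4*e^(-1t)*u(t)} = 4/(s+1), ROC: Re(s) > -1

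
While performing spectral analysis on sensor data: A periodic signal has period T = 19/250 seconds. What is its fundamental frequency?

The fundamental frequency is the reciprocal of the period.
f = 1/T = 1/(19/250) = 250/19 Hz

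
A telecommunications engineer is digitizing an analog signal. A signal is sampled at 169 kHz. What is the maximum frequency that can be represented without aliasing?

The maximum frequency that can be represented without aliasing
is the Nyquist frequency: f_max = f_s / 2 = 169 kHz / 2 = 169/2 kHz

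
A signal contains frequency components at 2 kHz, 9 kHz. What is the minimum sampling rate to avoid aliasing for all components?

The highest frequency component is f_max = 9 kHz.
Nyquist rate = 2 * f_max = 2 * 9 kHz = 18 kHz.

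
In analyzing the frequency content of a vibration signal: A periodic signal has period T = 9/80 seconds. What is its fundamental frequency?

The fundamental frequency is the reciprocal of the period.
f = 1/T = 1/(9/80) = 80/9 Hz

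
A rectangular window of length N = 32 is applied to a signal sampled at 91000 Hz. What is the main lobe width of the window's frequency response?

For a rectangular window of length N,
the main lobe width in frequency is 2*f_s/N.
= 2*91000/32 = 11375/2 Hz
This determines the minimum frequency separation for resolving two sinusoids.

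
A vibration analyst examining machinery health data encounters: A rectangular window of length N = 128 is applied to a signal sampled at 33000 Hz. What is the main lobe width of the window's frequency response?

For a rectangular window of length N,
the main lobe width in frequency is 2*f_s/N.
= 2*33000/128 = 4125/8 Hz
This determines the minimum frequency separation for resolving two sinusoids.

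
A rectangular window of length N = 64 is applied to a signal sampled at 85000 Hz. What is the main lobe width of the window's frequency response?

For a rectangular window of length N,
the main lobe width in frequency is 2*f_s/N.
= 2*85000/64 = 10625/4 Hz
This determines the minimum frequency separation for resolving two sinusoids.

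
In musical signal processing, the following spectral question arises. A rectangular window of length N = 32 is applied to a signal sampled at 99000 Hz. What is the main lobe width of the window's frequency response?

For a rectangular window of length N,
the main lobe width in frequency is 2*f_s/N.
= 2*99000/32 = 12375/2 Hz
This determines the minimum frequency separation for resolving two sinusoids.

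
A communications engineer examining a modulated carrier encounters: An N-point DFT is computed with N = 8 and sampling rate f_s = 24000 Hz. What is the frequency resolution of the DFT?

DFT frequency resolution = f_s / N
= 24000 / 8 = 3000 Hz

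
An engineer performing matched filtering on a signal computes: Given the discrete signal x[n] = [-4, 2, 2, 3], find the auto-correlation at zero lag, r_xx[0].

The auto-correlation at zero lag r_xx[0] equals the signal energy.
r_xx[0] = sum of x[n]^2 = (-4)^2 + 2^2 + 2^2 + 3^2
= 16 + 4 + 4 + 9 = 33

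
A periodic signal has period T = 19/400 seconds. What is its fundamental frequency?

The fundamental frequency is the reciprocal of the period.
f = 1/T = 1/(19/400) = 400/19 Hz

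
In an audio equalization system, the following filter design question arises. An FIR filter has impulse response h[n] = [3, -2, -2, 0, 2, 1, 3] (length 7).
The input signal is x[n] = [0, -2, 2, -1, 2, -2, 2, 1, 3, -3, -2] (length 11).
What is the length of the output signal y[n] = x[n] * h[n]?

For linear convolution, the output length is:
len(y) = len(x) + len(h) - 1 = 11 + 7 - 1 = 17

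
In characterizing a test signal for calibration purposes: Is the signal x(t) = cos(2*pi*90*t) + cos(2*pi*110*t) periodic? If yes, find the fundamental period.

f1 = 90 Hz, f2 = 110 Hz
Period T1 = 1/90, T2 = 1/110
Ratio T1/T2 = 110/90, which is rational.
The signal is periodic with fundamental period T = 1/GCD(90,110) = 1/10 s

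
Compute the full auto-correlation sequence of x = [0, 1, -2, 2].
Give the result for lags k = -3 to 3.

r_xx[k] = sum_m x[m]*x[m+k], indexed from 0, for k = -3 to 3:
  r_xx[-3] = x[3]*x[0] = 0
  r_xx[-2] = x[2]*x[0] + x[3]*x[1] = 2
  r_xx[-1] = x[1]*x[0] + x[2]*x[1] + x[3]*x[2] = -6
  r_xx[0] = x[0]*x[0] + x[1]*x[1] + x[2]*x[2] + x[3]*x[3] = 9
  r_xx[1] = x[0]*x[1] + x[1]*x[2] + x[2]*x[3] = -6
  r_xx[2] = x[0]*x[2] + x[1]*x[3] = 2
  r_xx[3] = x[0]*x[3] = 0
r_xx = [0, 2, -6, 9, -6, 2, 0]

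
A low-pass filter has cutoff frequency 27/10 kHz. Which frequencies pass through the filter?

A low-pass filter passes all frequencies below the cutoff frequency 27/10 kHz and attenuates higher frequencies.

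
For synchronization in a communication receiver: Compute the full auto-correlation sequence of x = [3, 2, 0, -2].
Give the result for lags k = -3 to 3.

r_xx[k] = sum_m x[m]*x[m+k], indexed from 0, for k = -3 to 3:
  r_xx[-3] = x[3]*x[0] = -6
  r_xx[-2] = x[2]*x[0] + x[3]*x[1] = -4
  r_xx[-1] = x[1]*x[0] + x[2]*x[1] + x[3]*x[2] = 6
  r_xx[0] = x[0]*x[0] + x[1]*x[1] + x[2]*x[2] + x[3]*x[3] = 17
  r_xx[1] = x[0]*x[1] + x[1]*x[2] + x[2]*x[3] = 6
  r_xx[2] = x[0]*x[2] + x[1]*x[3] = -4
  r_xx[3] = x[0]*x[3] = -6
r_xx = [-6, -4, 6, 17, 6, -4, -6]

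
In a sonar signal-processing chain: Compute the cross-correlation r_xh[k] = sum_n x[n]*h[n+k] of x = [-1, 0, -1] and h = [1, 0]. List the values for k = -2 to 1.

Both sequences indexed from 0 and zero outside their support.
Lags with overlap: k = -2 to 1.
  r_xh[-2] = x[2]*h[0] = -1
  r_xh[-1] = x[1]*h[0] + x[2]*h[1] = 0
  r_xh[0] = x[0]*h[0] + x[1]*h[1] = -1
  r_xh[1] = x[0]*h[1] = 0
r_xh = [-1, 0, -1, 0] (for k = -2, ..., 1)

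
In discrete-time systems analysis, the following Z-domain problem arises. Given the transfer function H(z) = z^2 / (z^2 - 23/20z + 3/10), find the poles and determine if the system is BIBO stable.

Poles are roots of the denominator: z^2 - 23/20z + 3/10 = 0.
Quadratic formula: z = [-(-23/20) +/- sqrt((-23/20)^2 - 4*(3/10))] / 2
Discriminant = 529/400 - 6/5 = 49/400; sqrt = 7/20.
z = (23/20 +/- 7/20) / 2 => z = 3/4 or z = 2/5.
|p1| = 3/4, |p2| = 2/5.
For BIBO stability, all poles must lie inside the unit circle (|p| < 1).
System is STABLE since both |p| < 1.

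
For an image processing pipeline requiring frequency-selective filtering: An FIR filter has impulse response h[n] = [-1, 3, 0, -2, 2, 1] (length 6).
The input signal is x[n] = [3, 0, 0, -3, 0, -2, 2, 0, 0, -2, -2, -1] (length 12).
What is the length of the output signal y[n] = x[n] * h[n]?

For linear convolution, the output length is:
len(y) = len(x) + len(h) - 1 = 12 + 6 - 1 = 17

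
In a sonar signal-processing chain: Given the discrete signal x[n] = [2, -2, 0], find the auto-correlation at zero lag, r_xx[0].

The auto-correlation at zero lag r_xx[0] equals the signal energy.
r_xx[0] = sum of x[n]^2 = 2^2 + (-2)^2 + 0^2
= 4 + 4 + 0 = 8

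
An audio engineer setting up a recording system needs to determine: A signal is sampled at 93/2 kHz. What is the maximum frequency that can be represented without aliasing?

The maximum frequency that can be represented without aliasing
is the Nyquist frequency: f_max = f_s / 2 = 93/2 kHz / 2 = 93/4 kHz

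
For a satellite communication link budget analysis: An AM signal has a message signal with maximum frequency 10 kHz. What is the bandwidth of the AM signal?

In AM (double-sideband), the bandwidth is twice the message frequency.
BW = 2 * f_m = 2 * 10 kHz = 20 kHz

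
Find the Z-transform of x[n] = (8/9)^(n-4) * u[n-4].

Time-shifting property: if X(z) = Z{x[n]}, then Z{x[n-d]} = z^(-d) * X(z)
X(z) = z/(z - 8/9) for x[n] = (8/9)^n * u[n]
Z{x[n-4]} = z^(-4) * z/(z - 8/9) = z^(-3)/(z - 8/9)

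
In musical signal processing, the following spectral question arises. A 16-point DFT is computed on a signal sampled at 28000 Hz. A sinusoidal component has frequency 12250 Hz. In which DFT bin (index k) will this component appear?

DFT frequency resolution = f_s/N = 28000/16 = 1750 Hz
Bin index k = f_signal / resolution = 12250 / 1750 = 7
The signal frequency 12250 Hz falls in DFT bin k = 7.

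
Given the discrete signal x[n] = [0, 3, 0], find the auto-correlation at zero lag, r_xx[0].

The auto-correlation at zero lag r_xx[0] equals the signal energy.
r_xx[0] = sum of x[n]^2 = 0^2 + 3^2 + 0^2
= 0 + 9 + 0 = 9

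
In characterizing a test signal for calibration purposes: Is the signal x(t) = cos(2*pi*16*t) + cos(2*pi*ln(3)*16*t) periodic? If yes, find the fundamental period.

f1 = 16 Hz, f2 = 16*ln(3) Hz
Ratio f2/f1 = ln(3), which is irrational.
Since the frequency ratio is irrational, no common period exists.
The signal is not periodic.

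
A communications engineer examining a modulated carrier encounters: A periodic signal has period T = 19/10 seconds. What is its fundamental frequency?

The fundamental frequency is the reciprocal of the period.
f = 1/T = 1/(19/10) = 10/19 Hz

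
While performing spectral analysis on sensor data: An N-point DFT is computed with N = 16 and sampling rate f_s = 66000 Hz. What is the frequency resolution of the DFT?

DFT frequency resolution = f_s / N
= 66000 / 16 = 4125 Hz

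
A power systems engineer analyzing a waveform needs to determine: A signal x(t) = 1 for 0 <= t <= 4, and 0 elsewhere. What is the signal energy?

Energy = integral of |x(t)|^2 dt over the signal duration
= 1^2 * 4 = 1 * 4 = 4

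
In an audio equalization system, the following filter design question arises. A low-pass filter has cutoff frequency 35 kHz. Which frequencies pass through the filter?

A low-pass filter passes all frequencies below the cutoff frequency 35 kHz and attenuates higher frequencies.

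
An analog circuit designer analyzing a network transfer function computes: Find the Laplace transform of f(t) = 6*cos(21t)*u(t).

Standard pair: cos(wt)*u(t) <-> s/(s^2+w^2)
With w = 21: L{6*cos(21t)*u(t)} = 6s/(s^2+441)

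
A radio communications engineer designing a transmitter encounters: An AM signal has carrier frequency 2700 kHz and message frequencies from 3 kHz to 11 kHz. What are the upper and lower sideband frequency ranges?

Upper sideband (USB) = fc + [fm_low, fm_high] = 2700 + [3, 11] = [2703, 2711] kHz
Lower sideband (LSB) = fc - [fm_high, fm_low] = 2700 - [11, 3] = [2689, 2697] kHz
Total occupied spectrum: 2689 kHz to 2711 kHz (plus carrier at 2700 kHz)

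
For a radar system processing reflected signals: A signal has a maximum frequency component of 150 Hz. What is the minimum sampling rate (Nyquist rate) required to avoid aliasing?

By the Nyquist-Shannon sampling theorem,
the minimum sampling rate (Nyquist rate) must be at least 2 * f_max.
Nyquist rate = 2 * 150 Hz = 300 Hz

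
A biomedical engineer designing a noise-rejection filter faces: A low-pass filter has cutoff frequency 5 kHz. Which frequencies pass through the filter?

A low-pass filter passes all frequencies below the cutoff frequency 5 kHz and attenuates higher frequencies.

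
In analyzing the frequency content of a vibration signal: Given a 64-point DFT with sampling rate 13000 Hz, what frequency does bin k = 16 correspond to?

The frequency of DFT bin k is: f_k = k * f_s / N
f_16 = 16 * 13000 / 64 = 3250 Hz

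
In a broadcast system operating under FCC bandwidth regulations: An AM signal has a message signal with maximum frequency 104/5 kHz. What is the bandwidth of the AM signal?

In AM (double-sideband), the bandwidth is twice the message frequency.
BW = 2 * f_m = 2 * 104/5 kHz = 208/5 kHz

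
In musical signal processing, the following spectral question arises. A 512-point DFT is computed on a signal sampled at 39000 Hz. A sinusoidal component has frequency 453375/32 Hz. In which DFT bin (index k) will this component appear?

DFT frequency resolution = f_s/N = 39000/512 = 4875/64 Hz
Bin index k = f_signal / resolution = 453375/32 / 4875/64 = 186
The signal frequency 453375/32 Hz falls in DFT bin k = 186.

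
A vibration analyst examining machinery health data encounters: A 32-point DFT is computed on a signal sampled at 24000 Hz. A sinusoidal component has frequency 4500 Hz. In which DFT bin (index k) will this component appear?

DFT frequency resolution = f_s/N = 24000/32 = 750 Hz
Bin index k = f_signal / resolution = 4500 / 750 = 6
The signal frequency 4500 Hz falls in DFT bin k = 6.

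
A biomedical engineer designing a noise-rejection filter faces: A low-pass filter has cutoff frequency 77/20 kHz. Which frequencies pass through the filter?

A low-pass filter passes all frequencies below the cutoff frequency 77/20 kHz and attenuates higher frequencies.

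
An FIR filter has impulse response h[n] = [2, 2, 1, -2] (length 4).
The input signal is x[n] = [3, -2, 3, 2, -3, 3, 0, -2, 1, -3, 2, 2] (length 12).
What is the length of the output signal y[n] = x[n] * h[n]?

For linear convolution, the output length is:
len(y) = len(x) + len(h) - 1 = 12 + 4 - 1 = 15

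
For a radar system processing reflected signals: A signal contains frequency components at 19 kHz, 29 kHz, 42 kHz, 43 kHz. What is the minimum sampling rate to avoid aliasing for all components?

The highest frequency component is f_max = 43 kHz.
Nyquist rate = 2 * f_max = 2 * 43 kHz = 86 kHz.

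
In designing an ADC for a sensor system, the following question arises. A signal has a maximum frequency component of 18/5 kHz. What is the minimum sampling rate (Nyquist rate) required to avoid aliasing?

By the Nyquist-Shannon sampling theorem,
the minimum sampling rate (Nyquist rate) must be at least 2 * f_max.
Nyquist rate = 2 * 18/5 kHz = 36/5 kHz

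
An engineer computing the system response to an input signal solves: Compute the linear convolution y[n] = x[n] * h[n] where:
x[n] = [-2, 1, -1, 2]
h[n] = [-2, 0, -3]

y[n] = sum_k x[k]*h[n-k]. Output length = len(x) + len(h) - 1 = 4 + 3 - 1 = 6.
y[0] = -2*-2 = 4
y[1] = 1*-2 + -2*0 = -2
y[2] = -1*-2 + 1*0 + -2*-3 = 8
y[3] = 2*-2 + -1*0 + 1*-3 = -7
y[4] = 2*0 + -1*-3 = 3
y[5] = 2*-3 = -6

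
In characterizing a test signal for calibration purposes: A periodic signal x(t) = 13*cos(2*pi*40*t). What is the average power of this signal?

Average power of A*cos(wt) is A^2/2.
P = 13^2 / 2 = 169/2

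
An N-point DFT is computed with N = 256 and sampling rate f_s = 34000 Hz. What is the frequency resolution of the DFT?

DFT frequency resolution = f_s / N
= 34000 / 256 = 2125/16 Hz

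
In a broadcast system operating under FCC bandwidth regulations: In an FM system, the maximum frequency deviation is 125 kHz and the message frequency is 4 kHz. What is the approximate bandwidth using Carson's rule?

Carson's rule: BW = 2*(delta_f + f_m)
= 2*(125 + 4) kHz = 258 kHz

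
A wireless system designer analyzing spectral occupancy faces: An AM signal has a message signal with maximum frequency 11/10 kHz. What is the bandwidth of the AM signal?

In AM (double-sideband), the bandwidth is twice the message frequency.
BW = 2 * f_m = 2 * 11/10 kHz = 11/5 kHz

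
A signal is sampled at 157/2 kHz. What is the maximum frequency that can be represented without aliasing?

The maximum frequency that can be represented without aliasing
is the Nyquist frequency: f_max = f_s / 2 = 157/2 kHz / 2 = 157/4 kHz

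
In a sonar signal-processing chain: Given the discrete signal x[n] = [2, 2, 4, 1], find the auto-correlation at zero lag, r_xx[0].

The auto-correlation at zero lag r_xx[0] equals the signal energy.
r_xx[0] = sum of x[n]^2 = 2^2 + 2^2 + 4^2 + 1^2
= 4 + 4 + 16 + 1 = 25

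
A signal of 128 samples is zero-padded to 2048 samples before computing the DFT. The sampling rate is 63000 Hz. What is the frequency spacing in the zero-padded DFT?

Original DFT: N = 128, resolution = f_s/N = 63000/128 = 7875/16 Hz
Zero-padded DFT: N = 2048, resolution = f_s/N = 63000/2048 = 7875/256 Hz
Zero-padding interpolates the spectrum (finer frequency grid)
but does NOT improve the true spectral resolution (ability to resolve close frequencies).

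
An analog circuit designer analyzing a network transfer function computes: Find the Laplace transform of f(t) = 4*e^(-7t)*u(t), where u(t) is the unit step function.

Standard Laplace transform pair:
e^(-at)*u(t) <-> 1/(s+a)
With a = 7: L{4*e^(-7t)*u(t)} = 4/(s+7), ROC: Re(s) > -7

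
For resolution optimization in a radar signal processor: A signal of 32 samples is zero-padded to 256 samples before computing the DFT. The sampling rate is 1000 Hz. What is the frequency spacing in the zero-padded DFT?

Original DFT: N = 32, resolution = f_s/N = 1000/32 = 125/4 Hz
Zero-padded DFT: N = 256, resolution = f_s/N = 1000/256 = 125/32 Hz
Zero-padding interpolates the spectrum (finer frequency grid)
but does NOT improve the true spectral resolution (ability to resolve close frequencies).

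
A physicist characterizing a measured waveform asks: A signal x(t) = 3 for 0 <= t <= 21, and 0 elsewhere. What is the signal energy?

Energy = integral of |x(t)|^2 dt over the signal duration
= 3^2 * 21 = 9 * 21 = 189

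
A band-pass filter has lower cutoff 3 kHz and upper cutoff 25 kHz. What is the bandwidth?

Bandwidth = f_high - f_low
= 25 kHz - 3 kHz = 22 kHz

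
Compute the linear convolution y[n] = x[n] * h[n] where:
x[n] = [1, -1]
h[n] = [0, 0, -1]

y[n] = sum_k x[k]*h[n-k]. Output length = len(x) + len(h) - 1 = 2 + 3 - 1 = 4.
y[0] = 1*0 = 0
y[1] = -1*0 + 1*0 = 0
y[2] = -1*0 + 1*-1 = -1
y[3] = -1*-1 = 1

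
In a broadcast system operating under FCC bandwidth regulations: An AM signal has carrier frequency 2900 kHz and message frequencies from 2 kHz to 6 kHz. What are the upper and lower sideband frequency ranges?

Upper sideband (USB) = fc + [fm_low, fm_high] = 2900 + [2, 6] = [2902, 2906] kHz
Lower sideband (LSB) = fc - [fm_high, fm_low] = 2900 - [6, 2] = [2894, 2898] kHz
Total occupied spectrum: 2894 kHz to 2906 kHz (plus carrier at 2900 kHz)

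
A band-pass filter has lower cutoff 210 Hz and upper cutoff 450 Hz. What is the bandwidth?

Bandwidth = f_high - f_low
= 450 Hz - 210 Hz = 240 Hz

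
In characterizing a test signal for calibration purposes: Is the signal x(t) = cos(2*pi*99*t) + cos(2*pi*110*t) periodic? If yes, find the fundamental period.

f1 = 99 Hz, f2 = 110 Hz
Period T1 = 1/99, T2 = 1/110
Ratio T1/T2 = 110/99, which is rational.
The signal is periodic with fundamental period T = 1/GCD(99,110) = 1/11 s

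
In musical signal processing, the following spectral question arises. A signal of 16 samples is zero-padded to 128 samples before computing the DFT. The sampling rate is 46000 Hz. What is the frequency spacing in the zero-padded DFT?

Original DFT: N = 16, resolution = f_s/N = 46000/16 = 2875 Hz
Zero-padded DFT: N = 128, resolution = f_s/N = 46000/128 = 2875/8 Hz
Zero-padding interpolates the spectrum (finer frequency grid)
but does NOT improve the true spectral resolution (ability to resolve close frequencies).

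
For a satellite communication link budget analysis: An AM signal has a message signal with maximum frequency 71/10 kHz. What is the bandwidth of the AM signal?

In AM (double-sideband), the bandwidth is twice the message frequency.
BW = 2 * f_m = 2 * 71/10 kHz = 71/5 kHz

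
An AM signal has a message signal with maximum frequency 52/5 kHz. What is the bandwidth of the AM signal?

In AM (double-sideband), the bandwidth is twice the message frequency.
BW = 2 * f_m = 2 * 52/5 kHz = 104/5 kHz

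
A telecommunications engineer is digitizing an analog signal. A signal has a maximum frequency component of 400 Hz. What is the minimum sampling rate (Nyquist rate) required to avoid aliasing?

By the Nyquist-Shannon sampling theorem,
the minimum sampling rate (Nyquist rate) must be at least 2 * f_max.
Nyquist rate = 2 * 400 Hz = 800 Hz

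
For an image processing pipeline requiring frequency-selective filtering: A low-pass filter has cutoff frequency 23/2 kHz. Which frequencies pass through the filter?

A low-pass filter passes all frequencies below the cutoff frequency 23/2 kHz and attenuates higher frequencies.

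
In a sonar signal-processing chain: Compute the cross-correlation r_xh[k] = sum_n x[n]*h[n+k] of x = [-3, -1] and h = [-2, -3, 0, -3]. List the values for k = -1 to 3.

Both sequences indexed from 0 and zero outside their support.
Lags with overlap: k = -1 to 3.
  r_xh[-1] = x[1]*h[0] = 2
  r_xh[0] = x[0]*h[0] + x[1]*h[1] = 9
  r_xh[1] = x[0]*h[1] + x[1]*h[2] = 9
  r_xh[2] = x[0]*h[2] + x[1]*h[3] = 3
  r_xh[3] = x[0]*h[3] = 9
r_xh = [2, 9, 9, 3, 9] (for k = -1, ..., 3)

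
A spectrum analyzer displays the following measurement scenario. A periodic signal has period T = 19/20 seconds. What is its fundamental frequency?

The fundamental frequency is the reciprocal of the period.
f = 1/T = 1/(19/20) = 20/19 Hz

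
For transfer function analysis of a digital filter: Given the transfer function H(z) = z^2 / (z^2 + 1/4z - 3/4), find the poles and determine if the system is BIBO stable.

Poles are roots of the denominator: z^2 + 1/4z - 3/4 = 0.
Quadratic formula: z = [-(1/4) +/- sqrt((1/4)^2 - 4*(-3/4))] / 2
Discriminant = 1/16 + 3 = 49/16; sqrt = 7/4.
z = (-1/4 +/- 7/4) / 2 => z = 3/4 or z = -1.
|p1| = 1, |p2| = 3/4.
For BIBO stability, all poles must lie inside the unit circle (|p| < 1).
System is UNSTABLE since at least one |p| >= 1.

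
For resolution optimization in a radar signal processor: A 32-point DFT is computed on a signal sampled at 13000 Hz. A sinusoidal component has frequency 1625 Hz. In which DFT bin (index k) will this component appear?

DFT frequency resolution = f_s/N = 13000/32 = 1625/4 Hz
Bin index k = f_signal / resolution = 1625 / 1625/4 = 4
The signal frequency 1625 Hz falls in DFT bin k = 4.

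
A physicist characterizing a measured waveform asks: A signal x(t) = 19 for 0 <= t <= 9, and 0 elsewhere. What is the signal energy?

Energy = integral of |x(t)|^2 dt over the signal duration
= 19^2 * 9 = 361 * 9 = 3249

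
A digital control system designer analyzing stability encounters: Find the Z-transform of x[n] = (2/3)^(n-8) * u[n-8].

Time-shifting property: if X(z) = Z{x[n]}, then Z{x[n-d]} = z^(-d) * X(z)
X(z) = z/(z - 2/3) for x[n] = (2/3)^n * u[n]
Z{x[n-8]} = z^(-8) * z/(z - 2/3) = z^(-7)/(z - 2/3)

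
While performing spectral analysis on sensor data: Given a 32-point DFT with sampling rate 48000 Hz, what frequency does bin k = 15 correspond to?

The frequency of DFT bin k is: f_k = k * f_s / N
f_15 = 15 * 48000 / 32 = 22500 Hz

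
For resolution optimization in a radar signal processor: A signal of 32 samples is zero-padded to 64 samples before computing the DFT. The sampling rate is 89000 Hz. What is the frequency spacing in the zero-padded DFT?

Original DFT: N = 32, resolution = f_s/N = 89000/32 = 11125/4 Hz
Zero-padded DFT: N = 64, resolution = f_s/N = 89000/64 = 11125/8 Hz
Zero-padding interpolates the spectrum (finer frequency grid)
but does NOT improve the true spectral resolution (ability to resolve close frequencies).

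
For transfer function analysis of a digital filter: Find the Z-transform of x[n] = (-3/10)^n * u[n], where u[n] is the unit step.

The Z-transform of a^n * u[n] is z/(z-a) for |z| > |a|.
Here a = -3/10, so X(z) = z/(z - (-3/10)) = 10z/(10z + 3)
ROC: |z| > 3/10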